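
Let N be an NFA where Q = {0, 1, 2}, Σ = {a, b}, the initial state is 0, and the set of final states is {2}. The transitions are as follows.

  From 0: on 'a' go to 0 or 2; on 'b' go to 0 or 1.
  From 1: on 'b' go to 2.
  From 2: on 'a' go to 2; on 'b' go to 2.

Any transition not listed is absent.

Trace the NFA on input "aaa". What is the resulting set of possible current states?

{0, 2}

Start in {0}.
Read 'a': 0→{0, 2}; now {0, 2}.
Read 'a': 0→{0, 2}, 2→{2}; now {0, 2}.
Read 'a': 0→{0, 2}, 2→{2}; now {0, 2}.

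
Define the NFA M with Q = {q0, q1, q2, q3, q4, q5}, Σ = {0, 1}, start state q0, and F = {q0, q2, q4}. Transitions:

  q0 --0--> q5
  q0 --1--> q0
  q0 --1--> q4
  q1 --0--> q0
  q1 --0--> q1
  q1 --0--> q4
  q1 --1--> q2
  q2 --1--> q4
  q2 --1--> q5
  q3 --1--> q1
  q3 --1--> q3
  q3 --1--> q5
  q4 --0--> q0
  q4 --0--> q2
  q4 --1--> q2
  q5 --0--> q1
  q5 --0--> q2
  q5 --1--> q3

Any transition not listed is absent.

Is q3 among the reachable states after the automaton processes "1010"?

No

Start in {q0}.
Read '1': q0→{q0, q4}; now {q0, q4}.
Read '0': q0→{q5}, q4→{q0, q2}; now {q0, q2, q5}.
Read '1': q0→{q0, q4}, q2→{q4, q5}, q5→{q3}; now {q0, q3, q4, q5}.
Read '0': q0→{q5}, q3→∅, q4→{q0, q2}, q5→{q1, q2}; now {q0, q1, q2, q5}.
State q3 is not in {q0, q1, q2, q5}.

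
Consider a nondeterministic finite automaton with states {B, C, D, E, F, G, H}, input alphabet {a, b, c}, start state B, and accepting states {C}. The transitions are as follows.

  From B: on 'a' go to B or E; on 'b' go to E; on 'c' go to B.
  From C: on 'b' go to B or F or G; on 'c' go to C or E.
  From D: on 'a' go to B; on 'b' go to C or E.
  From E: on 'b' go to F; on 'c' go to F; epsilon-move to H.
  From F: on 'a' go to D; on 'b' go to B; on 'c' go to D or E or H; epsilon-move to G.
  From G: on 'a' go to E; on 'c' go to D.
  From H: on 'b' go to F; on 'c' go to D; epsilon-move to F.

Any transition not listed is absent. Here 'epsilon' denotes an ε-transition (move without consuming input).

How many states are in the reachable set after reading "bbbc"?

Start in {B}.
Read 'b': {B} → {E, F, G, H}.
Read 'b': {E, F, G, H} → {B, F, G}.
Read 'b': {B, F, G} → {B, E, F, G, H}.
Read 'c': {B, E, F, G, H} → {B, D, E, F, G, H}.
That set has 6 states.

6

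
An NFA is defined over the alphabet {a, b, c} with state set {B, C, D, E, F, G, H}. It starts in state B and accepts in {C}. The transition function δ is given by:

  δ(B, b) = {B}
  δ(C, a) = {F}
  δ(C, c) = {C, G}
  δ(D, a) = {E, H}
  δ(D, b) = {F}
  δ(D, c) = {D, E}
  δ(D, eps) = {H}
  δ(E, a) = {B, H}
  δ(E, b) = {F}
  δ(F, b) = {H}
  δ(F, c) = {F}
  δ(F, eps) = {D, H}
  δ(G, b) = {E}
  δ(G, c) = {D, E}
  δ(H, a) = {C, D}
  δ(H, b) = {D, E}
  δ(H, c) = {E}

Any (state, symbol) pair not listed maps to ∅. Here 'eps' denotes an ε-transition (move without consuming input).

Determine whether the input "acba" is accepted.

No

Start in {B}.
Read 'a': B→∅; now ∅.
The set is empty and remains empty for the remaining 3 symbols.
The final set ∅ contains no accepting state.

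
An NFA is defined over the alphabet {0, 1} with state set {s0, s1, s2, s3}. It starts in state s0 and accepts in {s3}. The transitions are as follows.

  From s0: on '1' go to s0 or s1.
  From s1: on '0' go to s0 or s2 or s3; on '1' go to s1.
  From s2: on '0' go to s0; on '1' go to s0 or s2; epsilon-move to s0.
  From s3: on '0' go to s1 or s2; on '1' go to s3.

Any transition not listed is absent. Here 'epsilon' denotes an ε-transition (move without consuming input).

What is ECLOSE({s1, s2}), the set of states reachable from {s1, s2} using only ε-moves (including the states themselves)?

{s0, s1, s2}

Begin with {s1, s2}.
ε-move s2 → s0; add s0.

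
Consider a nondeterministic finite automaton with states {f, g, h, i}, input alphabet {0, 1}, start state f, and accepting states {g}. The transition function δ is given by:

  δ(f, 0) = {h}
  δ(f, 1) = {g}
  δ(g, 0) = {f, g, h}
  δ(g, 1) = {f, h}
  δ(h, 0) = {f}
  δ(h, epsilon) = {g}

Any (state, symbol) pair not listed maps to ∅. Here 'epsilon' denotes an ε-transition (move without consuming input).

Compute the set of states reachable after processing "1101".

{f, g, h}

Start in {f}.
Read '1': f→{g}; now {g}.
Read '1': g→{f, h}; union {f, h}; ε-closure = {f, g, h}.
Read '0': f→{h}, g→{f, g, h}, h→{f}; now {f, g, h}.
Read '1': f→{g}, g→{f, h}, h→∅; now {f, g, h}.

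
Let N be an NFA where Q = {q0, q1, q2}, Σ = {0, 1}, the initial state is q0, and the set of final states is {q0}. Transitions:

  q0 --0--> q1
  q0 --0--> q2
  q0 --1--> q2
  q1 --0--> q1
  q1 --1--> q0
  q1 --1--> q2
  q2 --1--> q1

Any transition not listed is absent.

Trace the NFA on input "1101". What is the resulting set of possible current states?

{q0, q2}

Start in {q0}.
Read '1': {q0} → {q2}.
Read '1': {q2} → {q1}.
Read '0': {q1} → {q1}.
Read '1': {q1} → {q0, q2}.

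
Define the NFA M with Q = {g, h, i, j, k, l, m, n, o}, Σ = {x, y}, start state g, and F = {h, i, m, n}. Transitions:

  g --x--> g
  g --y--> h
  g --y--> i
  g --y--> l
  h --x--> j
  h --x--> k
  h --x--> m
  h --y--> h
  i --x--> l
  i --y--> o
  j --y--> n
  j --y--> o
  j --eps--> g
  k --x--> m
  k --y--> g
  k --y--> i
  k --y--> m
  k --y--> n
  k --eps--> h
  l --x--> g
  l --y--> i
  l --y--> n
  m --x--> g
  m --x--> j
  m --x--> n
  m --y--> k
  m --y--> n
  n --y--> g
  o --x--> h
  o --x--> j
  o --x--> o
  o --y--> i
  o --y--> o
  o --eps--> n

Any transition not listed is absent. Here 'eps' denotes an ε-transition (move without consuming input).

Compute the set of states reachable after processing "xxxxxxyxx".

{g, h, j, k, m, n}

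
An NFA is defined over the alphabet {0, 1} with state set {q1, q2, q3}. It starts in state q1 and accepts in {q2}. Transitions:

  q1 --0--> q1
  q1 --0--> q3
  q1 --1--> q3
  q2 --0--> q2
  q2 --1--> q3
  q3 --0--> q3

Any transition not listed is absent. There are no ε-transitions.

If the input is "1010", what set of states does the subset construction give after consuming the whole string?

Start in {q1}.
Read '1': q1→{q3}; now {q3}.
Read '0': q3→{q3}; now {q3}.
Read '1': q3→∅; now ∅.
The set is empty and remains empty for the remaining 1 symbol.

∅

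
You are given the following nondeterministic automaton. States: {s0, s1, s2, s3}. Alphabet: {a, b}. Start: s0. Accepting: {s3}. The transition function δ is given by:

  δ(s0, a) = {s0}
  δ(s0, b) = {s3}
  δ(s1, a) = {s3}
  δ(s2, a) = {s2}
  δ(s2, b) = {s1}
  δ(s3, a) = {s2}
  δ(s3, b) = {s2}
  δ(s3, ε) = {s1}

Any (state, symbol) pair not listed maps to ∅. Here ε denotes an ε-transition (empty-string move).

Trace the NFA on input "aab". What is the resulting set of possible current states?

{s1, s3}

Start in {s0}.
Read 'a': {s0} → {s0}.
Read 'a': {s0} → {s0}.
Read 'b': {s0} → {s1, s3}.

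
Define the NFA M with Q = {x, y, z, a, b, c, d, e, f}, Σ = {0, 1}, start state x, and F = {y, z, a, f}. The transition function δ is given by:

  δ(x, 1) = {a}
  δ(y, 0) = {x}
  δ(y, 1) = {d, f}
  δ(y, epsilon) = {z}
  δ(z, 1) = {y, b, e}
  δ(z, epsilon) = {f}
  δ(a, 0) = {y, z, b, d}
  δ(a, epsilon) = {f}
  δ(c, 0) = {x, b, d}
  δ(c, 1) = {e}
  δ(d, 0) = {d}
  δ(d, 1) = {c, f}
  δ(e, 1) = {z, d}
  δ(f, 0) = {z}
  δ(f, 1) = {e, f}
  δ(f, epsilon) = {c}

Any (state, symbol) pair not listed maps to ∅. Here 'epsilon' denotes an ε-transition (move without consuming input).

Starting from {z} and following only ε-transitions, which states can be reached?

{z, c, f}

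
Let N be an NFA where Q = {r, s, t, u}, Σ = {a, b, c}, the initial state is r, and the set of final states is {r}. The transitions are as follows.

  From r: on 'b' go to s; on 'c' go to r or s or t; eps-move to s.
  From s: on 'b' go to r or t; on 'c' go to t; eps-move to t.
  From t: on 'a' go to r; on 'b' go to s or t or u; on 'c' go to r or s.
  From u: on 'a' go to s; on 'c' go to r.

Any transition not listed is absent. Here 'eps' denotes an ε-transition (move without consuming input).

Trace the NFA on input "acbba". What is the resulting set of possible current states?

{r, s, t}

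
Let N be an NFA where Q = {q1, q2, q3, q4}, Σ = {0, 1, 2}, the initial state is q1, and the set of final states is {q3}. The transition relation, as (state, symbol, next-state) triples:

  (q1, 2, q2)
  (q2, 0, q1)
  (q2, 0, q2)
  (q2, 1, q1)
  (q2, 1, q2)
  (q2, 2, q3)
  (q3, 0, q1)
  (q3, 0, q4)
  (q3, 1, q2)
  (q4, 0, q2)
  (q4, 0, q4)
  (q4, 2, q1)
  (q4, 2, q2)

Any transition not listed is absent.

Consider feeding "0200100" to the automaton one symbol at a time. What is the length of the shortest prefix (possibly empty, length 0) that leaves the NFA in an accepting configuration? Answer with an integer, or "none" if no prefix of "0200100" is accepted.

Start in {q1}.
Read '0': q1→∅; now ∅.
The set is empty and remains empty for the remaining 6 symbols.
No reachable set along the way intersects F.

none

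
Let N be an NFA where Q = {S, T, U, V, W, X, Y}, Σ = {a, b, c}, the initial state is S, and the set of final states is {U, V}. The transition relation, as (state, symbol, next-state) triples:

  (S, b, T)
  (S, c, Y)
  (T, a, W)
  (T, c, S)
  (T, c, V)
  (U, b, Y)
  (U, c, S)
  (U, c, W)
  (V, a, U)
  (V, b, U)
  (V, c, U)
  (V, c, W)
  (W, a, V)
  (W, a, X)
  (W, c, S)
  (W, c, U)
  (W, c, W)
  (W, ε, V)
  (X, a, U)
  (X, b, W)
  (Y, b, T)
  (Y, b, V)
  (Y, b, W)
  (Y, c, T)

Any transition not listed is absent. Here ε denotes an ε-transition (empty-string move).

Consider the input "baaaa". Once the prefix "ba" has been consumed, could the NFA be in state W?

Start in {S}.
Read 'b': {S} → {T}.
Read 'a': {T} → {V, W}.
State W is in {V, W}.

Yes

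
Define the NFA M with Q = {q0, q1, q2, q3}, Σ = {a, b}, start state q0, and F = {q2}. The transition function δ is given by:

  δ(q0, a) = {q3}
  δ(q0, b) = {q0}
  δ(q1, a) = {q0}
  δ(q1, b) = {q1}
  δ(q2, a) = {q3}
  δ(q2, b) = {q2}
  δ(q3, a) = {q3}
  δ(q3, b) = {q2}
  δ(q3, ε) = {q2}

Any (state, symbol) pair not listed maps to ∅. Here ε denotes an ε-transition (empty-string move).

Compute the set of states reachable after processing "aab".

{q2}

Start in {q0}.
Read 'a': {q0} → {q2, q3}.
Read 'a': {q2, q3} → {q2, q3}.
Read 'b': {q2, q3} → {q2}.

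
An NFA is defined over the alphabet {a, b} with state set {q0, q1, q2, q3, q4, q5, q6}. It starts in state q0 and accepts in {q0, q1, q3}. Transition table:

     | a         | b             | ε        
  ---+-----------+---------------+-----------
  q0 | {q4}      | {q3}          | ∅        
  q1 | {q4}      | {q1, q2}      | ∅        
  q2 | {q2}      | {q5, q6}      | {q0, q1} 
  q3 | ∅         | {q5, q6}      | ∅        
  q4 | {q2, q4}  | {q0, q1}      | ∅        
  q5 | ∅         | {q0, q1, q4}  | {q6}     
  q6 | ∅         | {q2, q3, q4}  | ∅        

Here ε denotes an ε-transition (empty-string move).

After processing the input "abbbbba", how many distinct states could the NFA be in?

4

Start in {q0}.
Read 'a': {q0} → {q4}.
Read 'b': {q4} → {q0, q1}.
Read 'b': {q0, q1} → {q0, q1, q2, q3}.
Read 'b': {q0, q1, q2, q3} → {q0, q1, q2, q3, q5, q6}.
Read 'b': {q0, q1, q2, q3, q5, q6} → {q0, q1, q2, q3, q4, q5, q6}.
Read 'b': {q0, q1, q2, q3, q4, q5, q6} → {q0, q1, q2, q3, q4, q5, q6}.
Read 'a': {q0, q1, q2, q3, q4, q5, q6} → {q0, q1, q2, q4}.
That set has 4 states.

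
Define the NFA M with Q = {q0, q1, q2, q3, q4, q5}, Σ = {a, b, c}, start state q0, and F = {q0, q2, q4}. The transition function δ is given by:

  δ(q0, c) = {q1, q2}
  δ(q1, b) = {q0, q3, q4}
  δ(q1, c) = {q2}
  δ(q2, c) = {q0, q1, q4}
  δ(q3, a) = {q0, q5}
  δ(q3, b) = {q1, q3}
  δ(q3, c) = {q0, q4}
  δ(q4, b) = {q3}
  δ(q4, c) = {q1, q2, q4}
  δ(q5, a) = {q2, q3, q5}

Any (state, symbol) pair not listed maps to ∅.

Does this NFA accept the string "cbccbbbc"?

Start in {q0}.
Read 'c': {q0} → {q1, q2}.
Read 'b': {q1, q2} → {q0, q3, q4}.
Read 'c': {q0, q3, q4} → {q0, q1, q2, q4}.
Read 'c': {q0, q1, q2, q4} → {q0, q1, q2, q4}.
Read 'b': {q0, q1, q2, q4} → {q0, q3, q4}.
Read 'b': {q0, q3, q4} → {q1, q3}.
Read 'b': {q1, q3} → {q0, q1, q3, q4}.
Read 'c': {q0, q1, q3, q4} → {q0, q1, q2, q4}.
The final set {q0, q1, q2, q4} contains the accepting states q0, q2, q4.

Yes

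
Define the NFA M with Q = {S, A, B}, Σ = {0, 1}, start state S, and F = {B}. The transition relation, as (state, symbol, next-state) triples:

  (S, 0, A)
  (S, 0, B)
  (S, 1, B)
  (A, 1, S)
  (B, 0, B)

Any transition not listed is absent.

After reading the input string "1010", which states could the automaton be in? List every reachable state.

Start in {S}.
Read '1': S→{B}; now {B}.
Read '0': B→{B}; now {B}.
Read '1': B→∅; now ∅.
The set is empty and remains empty for the remaining 1 symbol.

∅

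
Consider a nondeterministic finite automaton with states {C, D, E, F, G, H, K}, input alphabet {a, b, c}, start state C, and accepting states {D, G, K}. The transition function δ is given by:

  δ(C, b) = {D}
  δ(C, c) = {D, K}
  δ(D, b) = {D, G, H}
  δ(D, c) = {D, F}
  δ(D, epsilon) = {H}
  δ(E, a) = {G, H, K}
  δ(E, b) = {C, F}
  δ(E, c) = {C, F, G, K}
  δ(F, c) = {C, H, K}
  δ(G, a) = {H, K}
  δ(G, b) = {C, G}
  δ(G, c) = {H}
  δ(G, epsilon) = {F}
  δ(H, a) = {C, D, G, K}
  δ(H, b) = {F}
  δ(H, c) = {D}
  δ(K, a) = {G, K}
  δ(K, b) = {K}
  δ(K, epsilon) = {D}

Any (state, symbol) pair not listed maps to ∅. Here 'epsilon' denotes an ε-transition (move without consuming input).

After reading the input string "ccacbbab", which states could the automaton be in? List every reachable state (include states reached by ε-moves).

{C, D, F, G, H, K}

Start in {C}.
Read 'c': {C} → {D, H, K}.
Read 'c': {D, H, K} → {D, F, H}.
Read 'a': {D, F, H} → {C, D, F, G, H, K}.
Read 'c': {C, D, F, G, H, K} → {C, D, F, H, K}.
Read 'b': {C, D, F, H, K} → {D, F, G, H, K}.
Read 'b': {D, F, G, H, K} → {C, D, F, G, H, K}.
Read 'a': {C, D, F, G, H, K} → {C, D, F, G, H, K}.
Read 'b': {C, D, F, G, H, K} → {C, D, F, G, H, K}.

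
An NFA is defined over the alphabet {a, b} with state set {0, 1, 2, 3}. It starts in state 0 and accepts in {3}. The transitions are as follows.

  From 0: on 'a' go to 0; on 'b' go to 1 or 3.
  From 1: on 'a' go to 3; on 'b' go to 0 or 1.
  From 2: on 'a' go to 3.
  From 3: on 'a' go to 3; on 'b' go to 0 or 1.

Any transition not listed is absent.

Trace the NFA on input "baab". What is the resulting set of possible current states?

{0, 1}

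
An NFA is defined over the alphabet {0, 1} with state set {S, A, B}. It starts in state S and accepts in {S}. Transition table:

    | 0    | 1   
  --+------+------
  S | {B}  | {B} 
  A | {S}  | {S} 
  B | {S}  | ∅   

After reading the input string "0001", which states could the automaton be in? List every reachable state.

Start in {S}.
Read '0': {S} → {B}.
Read '0': {B} → {S}.
Read '0': {S} → {B}.
Read '1': {B} → ∅.

∅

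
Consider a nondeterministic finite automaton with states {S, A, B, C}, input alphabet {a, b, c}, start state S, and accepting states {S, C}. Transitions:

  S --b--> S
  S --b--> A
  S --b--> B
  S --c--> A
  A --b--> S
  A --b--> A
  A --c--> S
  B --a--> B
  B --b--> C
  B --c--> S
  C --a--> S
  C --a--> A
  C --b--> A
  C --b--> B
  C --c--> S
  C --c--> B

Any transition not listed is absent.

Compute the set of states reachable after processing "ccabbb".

∅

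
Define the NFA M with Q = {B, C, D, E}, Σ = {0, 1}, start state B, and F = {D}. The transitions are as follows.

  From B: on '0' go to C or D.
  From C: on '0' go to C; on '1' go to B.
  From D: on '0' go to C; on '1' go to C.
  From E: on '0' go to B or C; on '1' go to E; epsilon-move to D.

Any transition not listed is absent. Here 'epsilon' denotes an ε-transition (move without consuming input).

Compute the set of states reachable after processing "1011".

∅

Start in {B}.
Read '1': {B} → ∅.
The set is empty and remains empty for the remaining 3 symbols.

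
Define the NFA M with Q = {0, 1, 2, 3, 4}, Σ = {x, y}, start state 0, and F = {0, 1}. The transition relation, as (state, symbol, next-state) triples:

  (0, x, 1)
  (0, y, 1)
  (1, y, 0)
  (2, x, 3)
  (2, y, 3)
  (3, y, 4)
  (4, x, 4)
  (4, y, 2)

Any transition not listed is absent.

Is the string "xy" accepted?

Start in {0}.
Read 'x': {0} → {1}.
Read 'y': {1} → {0}.
The final set {0} contains the accepting state 0.

Yes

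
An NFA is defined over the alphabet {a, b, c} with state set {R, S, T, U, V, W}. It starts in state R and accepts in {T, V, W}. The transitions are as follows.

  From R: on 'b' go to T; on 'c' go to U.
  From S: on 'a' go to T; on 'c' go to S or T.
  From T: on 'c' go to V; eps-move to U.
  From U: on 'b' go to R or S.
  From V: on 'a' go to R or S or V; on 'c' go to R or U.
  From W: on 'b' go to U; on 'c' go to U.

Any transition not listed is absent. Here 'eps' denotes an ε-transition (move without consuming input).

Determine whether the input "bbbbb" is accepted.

Start in {R}.
Read 'b': R→{T}; union {T}; ε-closure = {T, U}.
Read 'b': T→∅, U→{R, S}; now {R, S}.
Read 'b': R→{T}, S→∅; union {T}; ε-closure = {T, U}.
Read 'b': T→∅, U→{R, S}; now {R, S}.
Read 'b': R→{T}, S→∅; union {T}; ε-closure = {T, U}.
The final set {T, U} contains the accepting state T.

Yes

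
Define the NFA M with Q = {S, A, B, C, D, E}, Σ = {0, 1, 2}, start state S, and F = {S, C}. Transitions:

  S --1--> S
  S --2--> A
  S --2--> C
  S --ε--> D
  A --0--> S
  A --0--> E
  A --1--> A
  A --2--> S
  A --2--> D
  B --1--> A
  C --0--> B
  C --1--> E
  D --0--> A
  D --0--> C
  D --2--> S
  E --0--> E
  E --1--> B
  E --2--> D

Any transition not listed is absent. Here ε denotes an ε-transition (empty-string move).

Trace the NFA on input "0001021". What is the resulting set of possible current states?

Start: ε-closure({S}) = {S, D}.
Read '0': S→∅, D→{A, C}; now {A, C}.
Read '0': A→{S, E}, C→{B}; union {S, B, E}; ε-closure = {S, B, D, E}.
Read '0': S→∅, B→∅, D→{A, C}, E→{E}; now {A, C, E}.
Read '1': A→{A}, C→{E}, E→{B}; now {A, B, E}.
Read '0': A→{S, E}, B→∅, E→{E}; union {S, E}; ε-closure = {S, D, E}.
Read '2': S→{A, C}, D→{S}, E→{D}; now {S, A, C, D}.
Read '1': S→{S}, A→{A}, C→{E}, D→∅; union {S, A, E}; ε-closure = {S, A, D, E}.

{S, A, D, E}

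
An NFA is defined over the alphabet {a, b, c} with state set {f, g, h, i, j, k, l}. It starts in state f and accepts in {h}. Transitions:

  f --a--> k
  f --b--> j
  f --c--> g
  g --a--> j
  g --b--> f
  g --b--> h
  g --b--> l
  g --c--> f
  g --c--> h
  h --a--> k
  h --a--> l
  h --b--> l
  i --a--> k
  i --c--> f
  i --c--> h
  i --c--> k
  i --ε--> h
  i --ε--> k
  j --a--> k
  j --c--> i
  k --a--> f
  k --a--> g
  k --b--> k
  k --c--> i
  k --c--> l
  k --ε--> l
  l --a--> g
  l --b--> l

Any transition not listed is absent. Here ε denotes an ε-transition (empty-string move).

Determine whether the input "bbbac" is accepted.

Start in {f}.
Read 'b': f→{j}; now {j}.
Read 'b': j→∅; now ∅.
The set is empty and remains empty for the remaining 3 symbols.
The final set ∅ contains no accepting state.

No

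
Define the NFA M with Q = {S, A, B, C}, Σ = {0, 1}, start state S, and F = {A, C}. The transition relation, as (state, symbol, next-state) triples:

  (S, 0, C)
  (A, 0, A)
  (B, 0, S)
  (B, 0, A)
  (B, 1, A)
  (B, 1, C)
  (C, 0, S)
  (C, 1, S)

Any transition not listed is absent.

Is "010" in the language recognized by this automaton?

Start in {S}.
Read '0': S→{C}; now {C}.
Read '1': C→{S}; now {S}.
Read '0': S→{C}; now {C}.
The final set {C} contains the accepting state C.

Yes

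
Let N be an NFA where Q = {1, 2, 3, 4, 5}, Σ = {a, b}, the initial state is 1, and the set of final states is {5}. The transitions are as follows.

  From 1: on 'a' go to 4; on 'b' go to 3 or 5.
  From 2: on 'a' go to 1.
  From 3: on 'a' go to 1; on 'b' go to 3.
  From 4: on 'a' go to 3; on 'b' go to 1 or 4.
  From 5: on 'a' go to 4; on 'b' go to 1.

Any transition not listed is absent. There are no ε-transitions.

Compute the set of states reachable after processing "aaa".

{1}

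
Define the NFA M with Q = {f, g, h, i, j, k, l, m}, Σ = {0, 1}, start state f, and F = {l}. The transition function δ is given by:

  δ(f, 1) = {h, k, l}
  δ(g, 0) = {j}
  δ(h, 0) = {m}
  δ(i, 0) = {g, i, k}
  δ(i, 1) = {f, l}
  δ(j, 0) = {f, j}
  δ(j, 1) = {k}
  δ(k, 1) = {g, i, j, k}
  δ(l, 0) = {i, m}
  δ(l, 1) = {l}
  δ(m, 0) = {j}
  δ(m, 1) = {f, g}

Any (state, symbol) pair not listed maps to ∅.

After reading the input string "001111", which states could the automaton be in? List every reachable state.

Start in {f}.
Read '0': {f} → ∅.
The set is empty and remains empty for the remaining 5 symbols.

∅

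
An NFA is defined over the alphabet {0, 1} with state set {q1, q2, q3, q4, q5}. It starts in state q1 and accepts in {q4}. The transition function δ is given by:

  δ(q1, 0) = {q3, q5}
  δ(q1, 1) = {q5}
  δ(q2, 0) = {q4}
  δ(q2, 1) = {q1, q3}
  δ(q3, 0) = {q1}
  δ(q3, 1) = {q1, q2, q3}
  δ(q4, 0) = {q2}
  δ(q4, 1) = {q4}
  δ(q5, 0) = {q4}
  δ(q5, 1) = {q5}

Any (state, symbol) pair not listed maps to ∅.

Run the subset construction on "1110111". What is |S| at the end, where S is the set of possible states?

1

Start in {q1}.
Read '1': {q1} → {q5}.
Read '1': {q5} → {q5}.
Read '1': {q5} → {q5}.
Read '0': {q5} → {q4}.
Read '1': {q4} → {q4}.
Read '1': {q4} → {q4}.
Read '1': {q4} → {q4}.
That set has 1 state.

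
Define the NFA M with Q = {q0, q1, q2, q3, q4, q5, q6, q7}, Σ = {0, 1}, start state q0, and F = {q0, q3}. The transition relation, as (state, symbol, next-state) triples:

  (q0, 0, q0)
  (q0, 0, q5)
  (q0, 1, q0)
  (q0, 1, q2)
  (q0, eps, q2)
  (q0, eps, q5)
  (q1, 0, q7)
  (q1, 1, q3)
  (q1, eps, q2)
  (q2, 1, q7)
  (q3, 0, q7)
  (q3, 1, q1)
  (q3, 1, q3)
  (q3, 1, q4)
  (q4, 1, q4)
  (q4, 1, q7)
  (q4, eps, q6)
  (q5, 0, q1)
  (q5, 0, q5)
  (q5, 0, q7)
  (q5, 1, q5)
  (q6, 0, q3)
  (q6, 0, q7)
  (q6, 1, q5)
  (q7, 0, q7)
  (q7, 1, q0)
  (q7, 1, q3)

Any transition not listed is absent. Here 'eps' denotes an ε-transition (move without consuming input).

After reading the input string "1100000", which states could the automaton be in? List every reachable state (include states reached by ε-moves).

Start: ε-closure({q0}) = {q0, q2, q5}.
Read '1': q0→{q0, q2}, q2→{q7}, q5→{q5}; now {q0, q2, q5, q7}.
Read '1': q0→{q0, q2}, q2→{q7}, q5→{q5}, q7→{q0, q3}; now {q0, q2, q3, q5, q7}.
Read '0': q0→{q0, q5}, q2→∅, q3→{q7}, q5→{q1, q5, q7}, q7→{q7}; union {q0, q1, q5, q7}; ε-closure = {q0, q1, q2, q5, q7}.
Read '0': q0→{q0, q5}, q1→{q7}, q2→∅, q5→{q1, q5, q7}, q7→{q7}; union {q0, q1, q5, q7}; ε-closure = {q0, q1, q2, q5, q7}.
Read '0': q0→{q0, q5}, q1→{q7}, q2→∅, q5→{q1, q5, q7}, q7→{q7}; union {q0, q1, q5, q7}; ε-closure = {q0, q1, q2, q5, q7}.
Read '0': q0→{q0, q5}, q1→{q7}, q2→∅, q5→{q1, q5, q7}, q7→{q7}; union {q0, q1, q5, q7}; ε-closure = {q0, q1, q2, q5, q7}.
Read '0': q0→{q0, q5}, q1→{q7}, q2→∅, q5→{q1, q5, q7}, q7→{q7}; union {q0, q1, q5, q7}; ε-closure = {q0, q1, q2, q5, q7}.

{q0, q1, q2, q5, q7}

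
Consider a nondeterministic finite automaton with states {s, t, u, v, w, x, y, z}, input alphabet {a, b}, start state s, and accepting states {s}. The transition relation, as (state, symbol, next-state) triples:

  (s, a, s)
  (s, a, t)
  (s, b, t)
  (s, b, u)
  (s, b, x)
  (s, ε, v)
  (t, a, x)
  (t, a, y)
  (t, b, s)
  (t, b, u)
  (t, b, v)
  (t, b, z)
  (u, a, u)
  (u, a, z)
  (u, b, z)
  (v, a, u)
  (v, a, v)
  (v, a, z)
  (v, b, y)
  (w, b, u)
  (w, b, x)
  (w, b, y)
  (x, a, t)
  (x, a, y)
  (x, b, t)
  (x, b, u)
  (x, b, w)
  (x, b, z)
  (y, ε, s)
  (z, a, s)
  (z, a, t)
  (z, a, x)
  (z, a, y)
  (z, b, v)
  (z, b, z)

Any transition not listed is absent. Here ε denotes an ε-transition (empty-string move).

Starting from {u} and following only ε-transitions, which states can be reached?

{u}

Begin with {u}.
No ε-moves leave this set, so the closure equals the set itself.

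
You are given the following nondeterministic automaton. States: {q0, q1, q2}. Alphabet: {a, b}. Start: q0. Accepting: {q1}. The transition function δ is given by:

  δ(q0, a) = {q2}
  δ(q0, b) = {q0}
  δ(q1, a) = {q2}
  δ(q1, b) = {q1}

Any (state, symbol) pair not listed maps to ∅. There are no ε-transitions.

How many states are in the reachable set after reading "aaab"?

Start in {q0}.
Read 'a': q0→{q2}; now {q2}.
Read 'a': q2→∅; now ∅.
The set is empty and remains empty for the remaining 2 symbols.
That set has 0 states.

0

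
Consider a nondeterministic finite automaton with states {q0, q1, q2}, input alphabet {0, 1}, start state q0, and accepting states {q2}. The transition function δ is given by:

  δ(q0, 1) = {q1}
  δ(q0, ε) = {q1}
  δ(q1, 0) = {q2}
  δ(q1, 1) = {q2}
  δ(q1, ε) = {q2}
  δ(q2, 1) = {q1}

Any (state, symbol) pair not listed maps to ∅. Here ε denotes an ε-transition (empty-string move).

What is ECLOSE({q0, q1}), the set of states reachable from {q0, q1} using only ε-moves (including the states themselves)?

{q0, q1, q2}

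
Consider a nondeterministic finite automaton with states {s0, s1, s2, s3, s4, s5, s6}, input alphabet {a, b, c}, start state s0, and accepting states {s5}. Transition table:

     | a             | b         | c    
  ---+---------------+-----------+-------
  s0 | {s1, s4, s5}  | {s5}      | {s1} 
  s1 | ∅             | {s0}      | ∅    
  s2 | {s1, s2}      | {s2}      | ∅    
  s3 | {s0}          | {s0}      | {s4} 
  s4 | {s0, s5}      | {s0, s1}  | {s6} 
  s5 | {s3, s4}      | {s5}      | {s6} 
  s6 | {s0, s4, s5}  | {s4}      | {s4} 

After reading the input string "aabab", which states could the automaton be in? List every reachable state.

{s0, s1, s5}

Start in {s0}.
Read 'a': {s0} → {s1, s4, s5}.
Read 'a': {s1, s4, s5} → {s0, s3, s4, s5}.
Read 'b': {s0, s3, s4, s5} → {s0, s1, s5}.
Read 'a': {s0, s1, s5} → {s1, s3, s4, s5}.
Read 'b': {s1, s3, s4, s5} → {s0, s1, s5}.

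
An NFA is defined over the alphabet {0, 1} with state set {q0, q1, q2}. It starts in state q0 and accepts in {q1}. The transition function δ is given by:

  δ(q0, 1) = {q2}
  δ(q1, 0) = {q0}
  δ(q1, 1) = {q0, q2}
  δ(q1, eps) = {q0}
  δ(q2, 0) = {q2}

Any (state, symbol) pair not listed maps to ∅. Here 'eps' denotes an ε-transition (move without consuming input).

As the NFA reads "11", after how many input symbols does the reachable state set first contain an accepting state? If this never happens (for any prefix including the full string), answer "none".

Start in {q0}.
Read '1': {q0} → {q2}.
Read '1': {q2} → ∅.
No reachable set along the way intersects F.

none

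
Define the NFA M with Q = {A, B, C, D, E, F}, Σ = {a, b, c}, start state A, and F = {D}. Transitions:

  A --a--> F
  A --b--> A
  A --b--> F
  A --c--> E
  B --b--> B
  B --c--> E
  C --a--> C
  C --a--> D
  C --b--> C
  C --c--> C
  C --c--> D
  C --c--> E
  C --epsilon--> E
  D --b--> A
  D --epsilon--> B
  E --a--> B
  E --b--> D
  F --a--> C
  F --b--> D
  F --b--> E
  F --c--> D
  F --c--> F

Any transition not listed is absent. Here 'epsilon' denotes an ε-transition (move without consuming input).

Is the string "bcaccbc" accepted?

Yes

Start in {A}.
Read 'b': {A} → {A, F}.
Read 'c': {A, F} → {B, D, E, F}.
Read 'a': {B, D, E, F} → {B, C, E}.
Read 'c': {B, C, E} → {B, C, D, E}.
Read 'c': {B, C, D, E} → {B, C, D, E}.
Read 'b': {B, C, D, E} → {A, B, C, D, E}.
Read 'c': {A, B, C, D, E} → {B, C, D, E}.
The final set {B, C, D, E} contains the accepting state D.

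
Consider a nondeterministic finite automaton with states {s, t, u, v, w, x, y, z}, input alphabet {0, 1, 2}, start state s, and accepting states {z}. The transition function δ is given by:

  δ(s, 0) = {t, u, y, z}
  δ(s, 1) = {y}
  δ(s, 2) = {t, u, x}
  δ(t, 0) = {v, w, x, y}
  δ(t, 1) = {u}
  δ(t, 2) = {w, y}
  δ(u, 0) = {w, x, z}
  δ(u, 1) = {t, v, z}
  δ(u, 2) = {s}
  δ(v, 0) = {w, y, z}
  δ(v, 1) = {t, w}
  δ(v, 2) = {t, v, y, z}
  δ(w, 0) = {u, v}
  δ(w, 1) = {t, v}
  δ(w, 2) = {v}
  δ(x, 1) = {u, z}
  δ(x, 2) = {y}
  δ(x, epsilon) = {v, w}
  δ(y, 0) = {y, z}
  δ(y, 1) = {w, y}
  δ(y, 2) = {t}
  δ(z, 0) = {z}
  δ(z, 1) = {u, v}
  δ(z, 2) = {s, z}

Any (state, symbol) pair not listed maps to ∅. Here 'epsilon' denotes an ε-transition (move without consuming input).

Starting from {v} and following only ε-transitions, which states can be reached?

{v}

Begin with {v}.
No ε-moves leave this set, so the closure equals the set itself.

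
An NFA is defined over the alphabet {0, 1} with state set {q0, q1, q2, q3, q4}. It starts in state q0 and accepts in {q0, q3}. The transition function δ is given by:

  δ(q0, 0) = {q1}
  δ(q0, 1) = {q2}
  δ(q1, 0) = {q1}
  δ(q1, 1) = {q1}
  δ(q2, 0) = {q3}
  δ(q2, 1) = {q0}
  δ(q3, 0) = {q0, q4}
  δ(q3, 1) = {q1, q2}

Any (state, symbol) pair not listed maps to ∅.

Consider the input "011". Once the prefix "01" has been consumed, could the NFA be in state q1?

Yes

Start in {q0}.
Read '0': q0→{q1}; now {q1}.
Read '1': q1→{q1}; now {q1}.
State q1 is in {q1}.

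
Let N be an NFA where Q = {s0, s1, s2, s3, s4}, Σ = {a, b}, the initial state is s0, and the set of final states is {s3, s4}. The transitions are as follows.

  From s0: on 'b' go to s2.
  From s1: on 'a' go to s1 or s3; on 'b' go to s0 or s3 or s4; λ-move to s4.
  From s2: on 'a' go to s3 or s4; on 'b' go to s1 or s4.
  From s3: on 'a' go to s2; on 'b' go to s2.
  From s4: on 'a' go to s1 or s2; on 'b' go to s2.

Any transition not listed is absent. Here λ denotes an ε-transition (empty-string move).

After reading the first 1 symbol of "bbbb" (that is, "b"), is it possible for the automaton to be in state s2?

Start in {s0}.
Read 'b': s0→{s2}; now {s2}.
State s2 is in {s2}.

Yes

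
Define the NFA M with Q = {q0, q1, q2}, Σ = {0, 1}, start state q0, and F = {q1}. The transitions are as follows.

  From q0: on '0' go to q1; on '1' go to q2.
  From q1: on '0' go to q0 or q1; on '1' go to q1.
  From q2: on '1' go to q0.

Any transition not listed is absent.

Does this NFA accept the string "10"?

No

Start in {q0}.
Read '1': q0→{q2}; now {q2}.
Read '0': q2→∅; now ∅.
The final set ∅ contains no accepting state.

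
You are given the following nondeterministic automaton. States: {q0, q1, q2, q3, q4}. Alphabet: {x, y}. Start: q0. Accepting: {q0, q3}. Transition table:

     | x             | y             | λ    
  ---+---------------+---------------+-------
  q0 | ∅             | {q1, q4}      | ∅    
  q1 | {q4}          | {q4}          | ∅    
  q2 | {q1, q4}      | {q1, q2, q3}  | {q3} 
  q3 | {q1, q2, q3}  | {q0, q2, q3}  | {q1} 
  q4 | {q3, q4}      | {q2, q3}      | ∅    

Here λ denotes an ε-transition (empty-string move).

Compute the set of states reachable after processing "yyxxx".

{q1, q2, q3, q4}

Start in {q0}.
Read 'y': q0→{q1, q4}; now {q1, q4}.
Read 'y': q1→{q4}, q4→{q2, q3}; union {q2, q3, q4}; ε-closure = {q1, q2, q3, q4}.
Read 'x': q1→{q4}, q2→{q1, q4}, q3→{q1, q2, q3}, q4→{q3, q4}; now {q1, q2, q3, q4}.
Read 'x': q1→{q4}, q2→{q1, q4}, q3→{q1, q2, q3}, q4→{q3, q4}; now {q1, q2, q3, q4}.
Read 'x': q1→{q4}, q2→{q1, q4}, q3→{q1, q2, q3}, q4→{q3, q4}; now {q1, q2, q3, q4}.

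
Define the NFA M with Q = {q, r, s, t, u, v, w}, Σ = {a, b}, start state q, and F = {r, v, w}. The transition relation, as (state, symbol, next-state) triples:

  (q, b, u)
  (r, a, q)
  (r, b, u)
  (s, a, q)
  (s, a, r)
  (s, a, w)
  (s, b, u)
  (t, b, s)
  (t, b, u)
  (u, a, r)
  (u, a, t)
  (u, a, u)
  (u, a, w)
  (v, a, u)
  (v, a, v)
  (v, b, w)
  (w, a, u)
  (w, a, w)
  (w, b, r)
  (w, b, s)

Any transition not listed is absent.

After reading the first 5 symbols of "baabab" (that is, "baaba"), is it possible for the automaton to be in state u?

Yes

Start in {q}.
Read 'b': q→{u}; now {u}.
Read 'a': u→{r, t, u, w}; now {r, t, u, w}.
Read 'a': r→{q}, t→∅, u→{r, t, u, w}, w→{u, w}; now {q, r, t, u, w}.
Read 'b': q→{u}, r→{u}, t→{s, u}, u→∅, w→{r, s}; now {r, s, u}.
Read 'a': r→{q}, s→{q, r, w}, u→{r, t, u, w}; now {q, r, t, u, w}.
State u is in {q, r, t, u, w}.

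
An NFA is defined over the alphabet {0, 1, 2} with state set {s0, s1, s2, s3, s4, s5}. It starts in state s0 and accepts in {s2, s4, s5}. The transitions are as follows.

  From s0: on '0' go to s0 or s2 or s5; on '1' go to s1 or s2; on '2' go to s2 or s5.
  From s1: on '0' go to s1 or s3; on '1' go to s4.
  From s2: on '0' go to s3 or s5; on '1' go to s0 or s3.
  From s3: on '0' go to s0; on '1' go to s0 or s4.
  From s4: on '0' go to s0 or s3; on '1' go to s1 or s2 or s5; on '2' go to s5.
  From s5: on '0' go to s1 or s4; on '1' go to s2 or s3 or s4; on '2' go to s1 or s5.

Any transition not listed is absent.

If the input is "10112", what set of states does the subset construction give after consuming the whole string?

Start in {s0}.
Read '1': s0→{s1, s2}; now {s1, s2}.
Read '0': s1→{s1, s3}, s2→{s3, s5}; now {s1, s3, s5}.
Read '1': s1→{s4}, s3→{s0, s4}, s5→{s2, s3, s4}; now {s0, s2, s3, s4}.
Read '1': s0→{s1, s2}, s2→{s0, s3}, s3→{s0, s4}, s4→{s1, s2, s5}; now {s0, s1, s2, s3, s4, s5}.
Read '2': s0→{s2, s5}, s1→∅, s2→∅, s3→∅, s4→{s5}, s5→{s1, s5}; now {s1, s2, s5}.

{s1, s2, s5}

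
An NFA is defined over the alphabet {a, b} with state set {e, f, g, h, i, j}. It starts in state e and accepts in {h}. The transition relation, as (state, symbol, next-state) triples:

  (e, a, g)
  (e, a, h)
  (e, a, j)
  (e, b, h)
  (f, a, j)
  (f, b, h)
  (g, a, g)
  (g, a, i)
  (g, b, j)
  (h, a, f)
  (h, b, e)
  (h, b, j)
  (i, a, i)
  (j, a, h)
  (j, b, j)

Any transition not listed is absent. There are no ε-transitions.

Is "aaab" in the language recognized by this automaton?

Yes

Start in {e}.
Read 'a': e→{g, h, j}; now {g, h, j}.
Read 'a': g→{g, i}, h→{f}, j→{h}; now {f, g, h, i}.
Read 'a': f→{j}, g→{g, i}, h→{f}, i→{i}; now {f, g, i, j}.
Read 'b': f→{h}, g→{j}, i→∅, j→{j}; now {h, j}.
The final set {h, j} contains the accepting state h.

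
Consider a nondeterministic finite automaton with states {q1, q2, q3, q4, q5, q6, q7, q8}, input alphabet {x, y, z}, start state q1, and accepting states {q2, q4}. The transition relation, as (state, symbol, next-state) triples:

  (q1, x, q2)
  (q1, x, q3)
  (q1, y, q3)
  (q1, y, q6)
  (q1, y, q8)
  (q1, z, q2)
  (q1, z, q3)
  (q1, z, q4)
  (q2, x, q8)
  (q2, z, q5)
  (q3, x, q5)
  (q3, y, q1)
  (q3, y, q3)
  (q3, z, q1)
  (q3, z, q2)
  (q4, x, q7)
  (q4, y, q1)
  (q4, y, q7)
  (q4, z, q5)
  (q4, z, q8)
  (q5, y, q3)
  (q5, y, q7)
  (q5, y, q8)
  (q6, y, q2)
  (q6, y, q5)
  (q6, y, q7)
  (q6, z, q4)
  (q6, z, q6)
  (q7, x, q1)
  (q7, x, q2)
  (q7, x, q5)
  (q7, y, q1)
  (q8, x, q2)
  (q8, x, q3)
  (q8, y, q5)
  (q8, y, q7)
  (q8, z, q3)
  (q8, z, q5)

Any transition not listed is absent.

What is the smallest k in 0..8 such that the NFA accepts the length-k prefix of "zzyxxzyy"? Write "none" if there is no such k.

Start in {q1}.
Read 'z': q1→{q2, q3, q4}; now {q2, q3, q4}.
None of the earlier sets intersect F, but {q2, q3, q4} does.

1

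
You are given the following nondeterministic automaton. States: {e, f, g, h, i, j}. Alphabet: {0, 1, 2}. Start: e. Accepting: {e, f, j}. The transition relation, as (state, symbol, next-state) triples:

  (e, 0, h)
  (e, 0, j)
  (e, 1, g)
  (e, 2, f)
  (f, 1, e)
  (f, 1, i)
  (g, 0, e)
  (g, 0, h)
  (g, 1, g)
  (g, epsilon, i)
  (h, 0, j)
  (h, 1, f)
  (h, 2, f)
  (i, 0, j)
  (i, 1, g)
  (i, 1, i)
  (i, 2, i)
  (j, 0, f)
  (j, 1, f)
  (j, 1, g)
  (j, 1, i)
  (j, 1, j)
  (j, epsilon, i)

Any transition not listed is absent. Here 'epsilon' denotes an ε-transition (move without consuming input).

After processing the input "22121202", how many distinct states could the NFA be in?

0

Start in {e}.
Read '2': {e} → {f}.
Read '2': {f} → ∅.
The set is empty and remains empty for the remaining 6 symbols.
That set has 0 states.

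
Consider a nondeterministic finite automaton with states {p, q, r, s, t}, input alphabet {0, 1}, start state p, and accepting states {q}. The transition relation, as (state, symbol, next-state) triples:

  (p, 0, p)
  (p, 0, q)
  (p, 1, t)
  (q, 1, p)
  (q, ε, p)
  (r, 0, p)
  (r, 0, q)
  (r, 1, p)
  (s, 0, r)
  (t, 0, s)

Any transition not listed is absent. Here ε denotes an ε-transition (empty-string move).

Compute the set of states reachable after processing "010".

Start in {p}.
Read '0': p→{p, q}; now {p, q}.
Read '1': p→{t}, q→{p}; now {p, t}.
Read '0': p→{p, q}, t→{s}; now {p, q, s}.

{p, q, s}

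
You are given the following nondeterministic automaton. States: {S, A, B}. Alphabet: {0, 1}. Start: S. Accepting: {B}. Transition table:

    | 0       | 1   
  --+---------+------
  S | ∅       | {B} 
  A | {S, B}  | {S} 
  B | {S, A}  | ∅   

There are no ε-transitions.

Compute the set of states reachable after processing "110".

∅

Start in {S}.
Read '1': {S} → {B}.
Read '1': {B} → ∅.
The set is empty and remains empty for the remaining 1 symbol.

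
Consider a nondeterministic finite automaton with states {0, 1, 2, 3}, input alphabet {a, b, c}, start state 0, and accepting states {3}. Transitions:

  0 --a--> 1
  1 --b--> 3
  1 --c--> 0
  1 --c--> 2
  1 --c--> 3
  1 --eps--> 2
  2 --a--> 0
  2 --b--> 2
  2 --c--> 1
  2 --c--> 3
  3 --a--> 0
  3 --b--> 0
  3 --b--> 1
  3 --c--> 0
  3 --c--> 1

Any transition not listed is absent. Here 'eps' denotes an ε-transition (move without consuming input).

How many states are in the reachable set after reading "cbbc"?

0

Start in {0}.
Read 'c': {0} → ∅.
The set is empty and remains empty for the remaining 3 symbols.
That set has 0 states.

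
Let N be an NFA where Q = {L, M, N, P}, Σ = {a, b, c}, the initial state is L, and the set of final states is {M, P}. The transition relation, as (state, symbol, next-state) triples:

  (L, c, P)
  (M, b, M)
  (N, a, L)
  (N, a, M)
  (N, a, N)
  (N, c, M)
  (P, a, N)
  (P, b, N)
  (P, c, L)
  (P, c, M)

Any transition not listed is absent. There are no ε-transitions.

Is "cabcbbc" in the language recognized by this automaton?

Start in {L}.
Read 'c': L→{P}; now {P}.
Read 'a': P→{N}; now {N}.
Read 'b': N→∅; now ∅.
The set is empty and remains empty for the remaining 4 symbols.
The final set ∅ contains no accepting state.

No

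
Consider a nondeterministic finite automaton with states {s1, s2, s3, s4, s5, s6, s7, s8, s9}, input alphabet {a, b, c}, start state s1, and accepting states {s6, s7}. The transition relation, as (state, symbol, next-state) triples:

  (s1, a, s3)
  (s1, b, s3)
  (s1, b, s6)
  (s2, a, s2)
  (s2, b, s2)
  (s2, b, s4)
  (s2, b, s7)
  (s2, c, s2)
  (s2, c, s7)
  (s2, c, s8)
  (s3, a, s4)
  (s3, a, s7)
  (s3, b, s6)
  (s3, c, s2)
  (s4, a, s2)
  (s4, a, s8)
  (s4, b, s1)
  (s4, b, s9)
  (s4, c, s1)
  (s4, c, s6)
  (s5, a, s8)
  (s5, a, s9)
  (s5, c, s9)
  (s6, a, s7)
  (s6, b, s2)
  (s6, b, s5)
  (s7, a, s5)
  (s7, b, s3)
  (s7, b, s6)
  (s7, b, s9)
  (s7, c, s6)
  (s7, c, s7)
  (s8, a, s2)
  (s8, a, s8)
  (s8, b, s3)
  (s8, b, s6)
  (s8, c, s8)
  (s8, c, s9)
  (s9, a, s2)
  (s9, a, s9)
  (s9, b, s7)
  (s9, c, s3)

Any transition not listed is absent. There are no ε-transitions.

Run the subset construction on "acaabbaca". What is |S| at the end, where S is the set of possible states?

7

Start in {s1}.
Read 'a': s1→{s3}; now {s3}.
Read 'c': s3→{s2}; now {s2}.
Read 'a': s2→{s2}; now {s2}.
Read 'a': s2→{s2}; now {s2}.
Read 'b': s2→{s2, s4, s7}; now {s2, s4, s7}.
Read 'b': s2→{s2, s4, s7}, s4→{s1, s9}, s7→{s3, s6, s9}; now {s1, s2, s3, s4, s6, s7, s9}.
Read 'a': s1→{s3}, s2→{s2}, s3→{s4, s7}, s4→{s2, s8}, s6→{s7}, s7→{s5}, s9→{s2, s9}; now {s2, s3, s4, s5, s7, s8, s9}.
Read 'c': s2→{s2, s7, s8}, s3→{s2}, s4→{s1, s6}, s5→{s9}, s7→{s6, s7}, s8→{s8, s9}, s9→{s3}; now {s1, s2, s3, s6, s7, s8, s9}.
Read 'a': s1→{s3}, s2→{s2}, s3→{s4, s7}, s6→{s7}, s7→{s5}, s8→{s2, s8}, s9→{s2, s9}; now {s2, s3, s4, s5, s7, s8, s9}.
That set has 7 states.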